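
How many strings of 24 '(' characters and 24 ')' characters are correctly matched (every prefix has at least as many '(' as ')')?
C_24 = 1289904147324

These balanced parentheses are counted by the Catalan number C_n = (1/(n + 1)) · C(2n, n). For n = 24: C_24 = (1/25) · C(48, 24) = 32247603683100/25 = 1289904147324.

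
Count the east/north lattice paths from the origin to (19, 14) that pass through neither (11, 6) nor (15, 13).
Number of paths = 492739680

Inclusion–exclusion. Total paths: C(33, 19) = 818809200. Through P₁: C(17, 11)·C(16, 8) = 159279120. Through P₂: C(28, 15)·C(5, 4) = 187210800. Since P₁ is strictly southwest of P₂, a monotone path through both must visit P₁ then P₂; paths through both = C(17, 11)·C(11, 4)·C(5, 4) = 20420400. Avoid both = 818809200 − 159279120 − 187210800 + 20420400 = 492739680.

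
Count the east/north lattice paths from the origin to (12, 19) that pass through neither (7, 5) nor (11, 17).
Number of paths = 71812929

Inclusion–exclusion. Total paths: C(31, 12) = 141120525. Through P₁: C(12, 7)·C(19, 5) = 9209376. Through P₂: C(28, 11)·C(3, 1) = 64422540. Since P₁ is strictly southwest of P₂, a monotone path through both must visit P₁ then P₂; paths through both = C(12, 7)·C(16, 4)·C(3, 1) = 4324320. Avoid both = 141120525 − 9209376 − 64422540 + 4324320 = 71812929.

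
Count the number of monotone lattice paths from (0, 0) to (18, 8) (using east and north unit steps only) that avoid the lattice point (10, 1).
Number of paths = 1491490

Total paths from (0, 0) to (18, 8): C(26, 18) = 1562275. Paths through (10, 1): (paths (0, 0) → (10, 1)) × (paths (10, 1) → (18, 8)) = C(11, 10) · C(15, 8) = 11 · 6435 = 70785. Avoidance count = 1562275 − 70785 = 1491490.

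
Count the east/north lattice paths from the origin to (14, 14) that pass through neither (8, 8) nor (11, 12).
Number of paths = 19208440

Inclusion–exclusion. Total paths: C(28, 14) = 40116600. Through P₁: C(16, 8)·C(12, 6) = 11891880. Through P₂: C(23, 11)·C(5, 3) = 13520780. Since P₁ is strictly southwest of P₂, a monotone path through both must visit P₁ then P₂; paths through both = C(16, 8)·C(7, 3)·C(5, 3) = 4504500. Avoid both = 40116600 − 11891880 − 13520780 + 4504500 = 19208440.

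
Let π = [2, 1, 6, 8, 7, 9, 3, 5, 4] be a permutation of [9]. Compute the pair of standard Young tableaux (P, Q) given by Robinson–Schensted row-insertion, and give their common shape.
P = [1, 3, 4, 9] / [2, 5, 7] / [6] / [8];  Q = [1, 3, 4, 6] / [2, 5, 8] / [7] / [9];  common shape = (4, 3, 1, 1)

Row-insert the values π_1, π_2, … into P one at a time, bumping the leftmost entry strictly greater than the inserted value down to the next row. The recording tableau Q records, in position (i, j), the step at which that cell was added to P.
  Insert 2 (step 1): P = [2];  Q = [1]
  Insert 1 (step 2): P = [1] / [2];  Q = [1] / [2]
  Insert 6 (step 3): P = [1, 6] / [2];  Q = [1, 3] / [2]
  Insert 8 (step 4): P = [1, 6, 8] / [2];  Q = [1, 3, 4] / [2]
  Insert 7 (step 5): P = [1, 6, 7] / [2, 8];  Q = [1, 3, 4] / [2, 5]
  Insert 9 (step 6): P = [1, 6, 7, 9] / [2, 8];  Q = [1, 3, 4, 6] / [2, 5]
  Insert 3 (step 7): P = [1, 3, 7, 9] / [2, 6] / [8];  Q = [1, 3, 4, 6] / [2, 5] / [7]
  Insert 5 (step 8): P = [1, 3, 5, 9] / [2, 6, 7] / [8];  Q = [1, 3, 4, 6] / [2, 5, 8] / [7]
  Insert 4 (step 9): P = [1, 3, 4, 9] / [2, 5, 7] / [6] / [8];  Q = [1, 3, 4, 6] / [2, 5, 8] / [7] / [9]
Final shape: (4, 3, 1, 1).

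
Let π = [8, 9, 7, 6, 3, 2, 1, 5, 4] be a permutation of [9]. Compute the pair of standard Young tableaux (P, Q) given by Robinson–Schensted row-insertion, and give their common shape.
P = [1, 4] / [2, 5] / [3, 9] / [6] / [7] / [8];  Q = [1, 2] / [3, 8] / [4, 9] / [5] / [6] / [7];  common shape = (2, 2, 2, 1, 1, 1)

Row-insert the values π_1, π_2, … into P one at a time, bumping the leftmost entry strictly greater than the inserted value down to the next row. The recording tableau Q records, in position (i, j), the step at which that cell was added to P.
  Insert 8 (step 1): P = [8];  Q = [1]
  Insert 9 (step 2): P = [8, 9];  Q = [1, 2]
  Insert 7 (step 3): P = [7, 9] / [8];  Q = [1, 2] / [3]
  Insert 6 (step 4): P = [6, 9] / [7] / [8];  Q = [1, 2] / [3] / [4]
  Insert 3 (step 5): P = [3, 9] / [6] / [7] / [8];  Q = [1, 2] / [3] / [4] / [5]
  Insert 2 (step 6): P = [2, 9] / [3] / [6] / [7] / [8];  Q = [1, 2] / [3] / [4] / [5] / [6]
  Insert 1 (step 7): P = [1, 9] / [2] / [3] / [6] / [7] / [8];  Q = [1, 2] / [3] / [4] / [5] / [6] / [7]
  Insert 5 (step 8): P = [1, 5] / [2, 9] / [3] / [6] / [7] / [8];  Q = [1, 2] / [3, 8] / [4] / [5] / [6] / [7]
  Insert 4 (step 9): P = [1, 4] / [2, 5] / [3, 9] / [6] / [7] / [8];  Q = [1, 2] / [3, 8] / [4, 9] / [5] / [6] / [7]
Final shape: (2, 2, 2, 1, 1, 1).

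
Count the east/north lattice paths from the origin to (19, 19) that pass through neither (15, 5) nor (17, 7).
Number of paths = 35274791280

Inclusion–exclusion. Total paths: C(38, 19) = 35345263800. Through P₁: C(20, 15)·C(18, 4) = 47442240. Through P₂: C(24, 17)·C(14, 2) = 31495464. Since P₁ is strictly southwest of P₂, a monotone path through both must visit P₁ then P₂; paths through both = C(20, 15)·C(4, 2)·C(14, 2) = 8465184. Avoid both = 35345263800 − 47442240 − 31495464 + 8465184 = 35274791280.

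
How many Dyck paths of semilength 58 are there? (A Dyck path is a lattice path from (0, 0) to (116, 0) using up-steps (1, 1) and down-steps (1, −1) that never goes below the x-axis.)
C_58 = 104088460289122304033498318812080

These Dyck paths are counted by the Catalan number C_n = (1/(n + 1)) · C(2n, n). For n = 58: C_58 = (1/59) · C(116, 58) = 6141219157058215937976400809912720/59 = 104088460289122304033498318812080.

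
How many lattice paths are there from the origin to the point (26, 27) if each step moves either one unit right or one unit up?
Number of paths = 973469712824056

A monotone lattice path from (0, 0) to (26, 27) consists of 26 east steps and 27 north steps in some order, so it is determined by which 26 of the 53 steps are east. The count is C(53, 26) = 973469712824056.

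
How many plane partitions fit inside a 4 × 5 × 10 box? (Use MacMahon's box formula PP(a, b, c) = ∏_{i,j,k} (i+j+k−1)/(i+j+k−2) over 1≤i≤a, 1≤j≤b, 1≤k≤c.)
PP(4, 5, 10) = 98561919456

Evaluate the triple product over i = 1..4, j = 1..5, k = 1..10. The factors are (2/1) · (3/2) · (4/3) · (5/4) · (6/5) · (7/6) · (8/7) · (9/8) · … (200 factors total). The numerators and denominators telescope so the product is an integer; carrying out the multiplication exactly gives PP(4, 5, 10) = 98561919456.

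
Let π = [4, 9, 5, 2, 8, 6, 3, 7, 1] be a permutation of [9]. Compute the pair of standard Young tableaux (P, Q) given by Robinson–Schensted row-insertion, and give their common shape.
P = [1, 3, 6, 7] / [2, 5] / [4] / [8] / [9];  Q = [1, 2, 5, 8] / [3, 6] / [4] / [7] / [9];  common shape = (4, 2, 1, 1, 1)

Row-insert the values π_1, π_2, … into P one at a time, bumping the leftmost entry strictly greater than the inserted value down to the next row. The recording tableau Q records, in position (i, j), the step at which that cell was added to P.
  Insert 4 (step 1): P = [4];  Q = [1]
  Insert 9 (step 2): P = [4, 9];  Q = [1, 2]
  Insert 5 (step 3): P = [4, 5] / [9];  Q = [1, 2] / [3]
  Insert 2 (step 4): P = [2, 5] / [4] / [9];  Q = [1, 2] / [3] / [4]
  Insert 8 (step 5): P = [2, 5, 8] / [4] / [9];  Q = [1, 2, 5] / [3] / [4]
  Insert 6 (step 6): P = [2, 5, 6] / [4, 8] / [9];  Q = [1, 2, 5] / [3, 6] / [4]
  Insert 3 (step 7): P = [2, 3, 6] / [4, 5] / [8] / [9];  Q = [1, 2, 5] / [3, 6] / [4] / [7]
  Insert 7 (step 8): P = [2, 3, 6, 7] / [4, 5] / [8] / [9];  Q = [1, 2, 5, 8] / [3, 6] / [4] / [7]
  Insert 1 (step 9): P = [1, 3, 6, 7] / [2, 5] / [4] / [8] / [9];  Q = [1, 2, 5, 8] / [3, 6] / [4] / [7] / [9]
Final shape: (4, 2, 1, 1, 1).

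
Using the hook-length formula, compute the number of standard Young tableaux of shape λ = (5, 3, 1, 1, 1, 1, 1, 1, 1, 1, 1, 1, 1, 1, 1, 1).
# SYT of shape (5, 3, 1, 1, 1, 1, 1, 1, 1, 1, 1, 1, 1, 1, 1, 1) = 474012

Hook-length formula: f^λ = n! / Π hook(c), product over all cells c of the Young diagram. For λ = (5, 3, 1, 1, 1, 1, 1, 1, 1, 1, 1, 1, 1, 1, 1, 1), n = 22 boxes. Hook lengths by row (left-to-right, top-to-bottom): [20, 5, 4, 2, 1]; [17, 2, 1]; [14]; [13]; [12]; [11]; [10]; [9]; [8]; [7]; [6]; [5]; [4]; [3]; [2]; [1]. Product of hooks = 2371249520640000. So f^λ = 22! / 2371249520640000 = 1124000727777607680000 / 2371249520640000 = 474012.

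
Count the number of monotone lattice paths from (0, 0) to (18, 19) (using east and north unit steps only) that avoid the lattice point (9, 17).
Number of paths = 17500781650

Total paths from (0, 0) to (18, 19): C(37, 18) = 17672631900. Paths through (9, 17): (paths (0, 0) → (9, 17)) × (paths (9, 17) → (18, 19)) = C(26, 9) · C(11, 9) = 3124550 · 55 = 171850250. Avoidance count = 17672631900 − 171850250 = 17500781650.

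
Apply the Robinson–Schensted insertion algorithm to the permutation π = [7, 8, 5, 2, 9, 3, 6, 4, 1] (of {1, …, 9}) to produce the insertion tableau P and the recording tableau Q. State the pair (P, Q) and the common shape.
P = [1, 3, 4] / [2, 6, 9] / [5, 8] / [7];  Q = [1, 2, 5] / [3, 6, 7] / [4, 8] / [9];  common shape = (3, 3, 2, 1)

Row-insert the values π_1, π_2, … into P one at a time, bumping the leftmost entry strictly greater than the inserted value down to the next row. The recording tableau Q records, in position (i, j), the step at which that cell was added to P.
  Insert 7 (step 1): P = [7];  Q = [1]
  Insert 8 (step 2): P = [7, 8];  Q = [1, 2]
  Insert 5 (step 3): P = [5, 8] / [7];  Q = [1, 2] / [3]
  Insert 2 (step 4): P = [2, 8] / [5] / [7];  Q = [1, 2] / [3] / [4]
  Insert 9 (step 5): P = [2, 8, 9] / [5] / [7];  Q = [1, 2, 5] / [3] / [4]
  Insert 3 (step 6): P = [2, 3, 9] / [5, 8] / [7];  Q = [1, 2, 5] / [3, 6] / [4]
  Insert 6 (step 7): P = [2, 3, 6] / [5, 8, 9] / [7];  Q = [1, 2, 5] / [3, 6, 7] / [4]
  Insert 4 (step 8): P = [2, 3, 4] / [5, 6, 9] / [7, 8];  Q = [1, 2, 5] / [3, 6, 7] / [4, 8]
  Insert 1 (step 9): P = [1, 3, 4] / [2, 6, 9] / [5, 8] / [7];  Q = [1, 2, 5] / [3, 6, 7] / [4, 8] / [9]
Final shape: (3, 3, 2, 1).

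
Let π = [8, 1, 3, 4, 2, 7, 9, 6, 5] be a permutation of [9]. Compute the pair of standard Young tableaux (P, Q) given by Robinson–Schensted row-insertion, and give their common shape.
P = [1, 2, 4, 5, 9] / [3, 6] / [7] / [8];  Q = [1, 3, 4, 6, 7] / [2, 8] / [5] / [9];  common shape = (5, 2, 1, 1)

Row-insert the values π_1, π_2, … into P one at a time, bumping the leftmost entry strictly greater than the inserted value down to the next row. The recording tableau Q records, in position (i, j), the step at which that cell was added to P.
  Insert 8 (step 1): P = [8];  Q = [1]
  Insert 1 (step 2): P = [1] / [8];  Q = [1] / [2]
  Insert 3 (step 3): P = [1, 3] / [8];  Q = [1, 3] / [2]
  Insert 4 (step 4): P = [1, 3, 4] / [8];  Q = [1, 3, 4] / [2]
  Insert 2 (step 5): P = [1, 2, 4] / [3] / [8];  Q = [1, 3, 4] / [2] / [5]
  Insert 7 (step 6): P = [1, 2, 4, 7] / [3] / [8];  Q = [1, 3, 4, 6] / [2] / [5]
  Insert 9 (step 7): P = [1, 2, 4, 7, 9] / [3] / [8];  Q = [1, 3, 4, 6, 7] / [2] / [5]
  Insert 6 (step 8): P = [1, 2, 4, 6, 9] / [3, 7] / [8];  Q = [1, 3, 4, 6, 7] / [2, 8] / [5]
  Insert 5 (step 9): P = [1, 2, 4, 5, 9] / [3, 6] / [7] / [8];  Q = [1, 3, 4, 6, 7] / [2, 8] / [5] / [9]
Final shape: (5, 2, 1, 1).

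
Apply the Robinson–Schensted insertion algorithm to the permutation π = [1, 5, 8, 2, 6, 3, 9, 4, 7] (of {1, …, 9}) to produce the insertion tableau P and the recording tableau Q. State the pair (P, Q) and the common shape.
P = [1, 2, 3, 4, 7] / [5, 6, 9] / [8];  Q = [1, 2, 3, 7, 9] / [4, 5, 8] / [6];  common shape = (5, 3, 1)

Row-insert the values π_1, π_2, … into P one at a time, bumping the leftmost entry strictly greater than the inserted value down to the next row. The recording tableau Q records, in position (i, j), the step at which that cell was added to P.
  Insert 1 (step 1): P = [1];  Q = [1]
  Insert 5 (step 2): P = [1, 5];  Q = [1, 2]
  Insert 8 (step 3): P = [1, 5, 8];  Q = [1, 2, 3]
  Insert 2 (step 4): P = [1, 2, 8] / [5];  Q = [1, 2, 3] / [4]
  Insert 6 (step 5): P = [1, 2, 6] / [5, 8];  Q = [1, 2, 3] / [4, 5]
  Insert 3 (step 6): P = [1, 2, 3] / [5, 6] / [8];  Q = [1, 2, 3] / [4, 5] / [6]
  Insert 9 (step 7): P = [1, 2, 3, 9] / [5, 6] / [8];  Q = [1, 2, 3, 7] / [4, 5] / [6]
  Insert 4 (step 8): P = [1, 2, 3, 4] / [5, 6, 9] / [8];  Q = [1, 2, 3, 7] / [4, 5, 8] / [6]
  Insert 7 (step 9): P = [1, 2, 3, 4, 7] / [5, 6, 9] / [8];  Q = [1, 2, 3, 7, 9] / [4, 5, 8] / [6]
Final shape: (5, 3, 1).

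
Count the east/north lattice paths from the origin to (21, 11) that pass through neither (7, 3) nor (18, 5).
Number of paths = 88611804

Inclusion–exclusion. Total paths: C(32, 21) = 129024480. Through P₁: C(10, 7)·C(22, 14) = 38372400. Through P₂: C(23, 18)·C(9, 3) = 2826516. Since P₁ is strictly southwest of P₂, a monotone path through both must visit P₁ then P₂; paths through both = C(10, 7)·C(13, 11)·C(9, 3) = 786240. Avoid both = 129024480 − 38372400 − 2826516 + 786240 = 88611804.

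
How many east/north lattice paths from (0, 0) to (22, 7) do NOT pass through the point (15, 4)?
Number of paths = 1095660

Total paths from (0, 0) to (22, 7): C(29, 22) = 1560780. Paths through (15, 4): (paths (0, 0) → (15, 4)) × (paths (15, 4) → (22, 7)) = C(19, 15) · C(10, 7) = 3876 · 120 = 465120. Avoidance count = 1560780 − 465120 = 1095660.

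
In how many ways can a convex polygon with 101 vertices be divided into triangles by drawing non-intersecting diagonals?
C_99 = 227508830794229349661819540395688853956041682601541047340

These polygon triangulations are counted by the Catalan number C_n = (1/(n + 1)) · C(2n, n). For n = 99: C_99 = (1/100) · C(198, 99) = 22750883079422934966181954039568885395604168260154104734000/100 = 227508830794229349661819540395688853956041682601541047340.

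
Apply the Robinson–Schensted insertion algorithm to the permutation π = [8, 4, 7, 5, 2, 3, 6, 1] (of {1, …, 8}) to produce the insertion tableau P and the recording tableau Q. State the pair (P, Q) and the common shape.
P = [1, 3, 6] / [2, 5] / [4] / [7] / [8];  Q = [1, 3, 7] / [2, 6] / [4] / [5] / [8];  common shape = (3, 2, 1, 1, 1)

Row-insert the values π_1, π_2, … into P one at a time, bumping the leftmost entry strictly greater than the inserted value down to the next row. The recording tableau Q records, in position (i, j), the step at which that cell was added to P.
  Insert 8 (step 1): P = [8];  Q = [1]
  Insert 4 (step 2): P = [4] / [8];  Q = [1] / [2]
  Insert 7 (step 3): P = [4, 7] / [8];  Q = [1, 3] / [2]
  Insert 5 (step 4): P = [4, 5] / [7] / [8];  Q = [1, 3] / [2] / [4]
  Insert 2 (step 5): P = [2, 5] / [4] / [7] / [8];  Q = [1, 3] / [2] / [4] / [5]
  Insert 3 (step 6): P = [2, 3] / [4, 5] / [7] / [8];  Q = [1, 3] / [2, 6] / [4] / [5]
  Insert 6 (step 7): P = [2, 3, 6] / [4, 5] / [7] / [8];  Q = [1, 3, 7] / [2, 6] / [4] / [5]
  Insert 1 (step 8): P = [1, 3, 6] / [2, 5] / [4] / [7] / [8];  Q = [1, 3, 7] / [2, 6] / [4] / [5] / [8]
Final shape: (3, 2, 1, 1, 1).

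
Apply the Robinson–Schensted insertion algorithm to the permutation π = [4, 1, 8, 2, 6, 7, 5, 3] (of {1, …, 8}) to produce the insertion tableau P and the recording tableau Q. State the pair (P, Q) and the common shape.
P = [1, 2, 3, 7] / [4, 5] / [6] / [8];  Q = [1, 3, 5, 6] / [2, 4] / [7] / [8];  common shape = (4, 2, 1, 1)

Row-insert the values π_1, π_2, … into P one at a time, bumping the leftmost entry strictly greater than the inserted value down to the next row. The recording tableau Q records, in position (i, j), the step at which that cell was added to P.
  Insert 4 (step 1): P = [4];  Q = [1]
  Insert 1 (step 2): P = [1] / [4];  Q = [1] / [2]
  Insert 8 (step 3): P = [1, 8] / [4];  Q = [1, 3] / [2]
  Insert 2 (step 4): P = [1, 2] / [4, 8];  Q = [1, 3] / [2, 4]
  Insert 6 (step 5): P = [1, 2, 6] / [4, 8];  Q = [1, 3, 5] / [2, 4]
  Insert 7 (step 6): P = [1, 2, 6, 7] / [4, 8];  Q = [1, 3, 5, 6] / [2, 4]
  Insert 5 (step 7): P = [1, 2, 5, 7] / [4, 6] / [8];  Q = [1, 3, 5, 6] / [2, 4] / [7]
  Insert 3 (step 8): P = [1, 2, 3, 7] / [4, 5] / [6] / [8];  Q = [1, 3, 5, 6] / [2, 4] / [7] / [8]
Final shape: (4, 2, 1, 1).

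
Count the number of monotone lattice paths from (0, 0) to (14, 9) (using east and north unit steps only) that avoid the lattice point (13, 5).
Number of paths = 774350

Total paths from (0, 0) to (14, 9): C(23, 14) = 817190. Paths through (13, 5): (paths (0, 0) → (13, 5)) × (paths (13, 5) → (14, 9)) = C(18, 13) · C(5, 1) = 8568 · 5 = 42840. Avoidance count = 817190 − 42840 = 774350.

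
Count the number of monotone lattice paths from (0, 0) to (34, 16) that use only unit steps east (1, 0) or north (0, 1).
Number of paths = 4923689695575

A monotone lattice path from (0, 0) to (34, 16) consists of 34 east steps and 16 north steps in some order, so it is determined by which 34 of the 50 steps are east. The count is C(50, 34) = 4923689695575.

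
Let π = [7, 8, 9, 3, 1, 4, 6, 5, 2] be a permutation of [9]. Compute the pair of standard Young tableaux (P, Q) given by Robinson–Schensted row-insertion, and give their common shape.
P = [1, 2, 5] / [3, 4, 9] / [6, 8] / [7];  Q = [1, 2, 3] / [4, 6, 7] / [5, 8] / [9];  common shape = (3, 3, 2, 1)

Row-insert the values π_1, π_2, … into P one at a time, bumping the leftmost entry strictly greater than the inserted value down to the next row. The recording tableau Q records, in position (i, j), the step at which that cell was added to P.
  Insert 7 (step 1): P = [7];  Q = [1]
  Insert 8 (step 2): P = [7, 8];  Q = [1, 2]
  Insert 9 (step 3): P = [7, 8, 9];  Q = [1, 2, 3]
  Insert 3 (step 4): P = [3, 8, 9] / [7];  Q = [1, 2, 3] / [4]
  Insert 1 (step 5): P = [1, 8, 9] / [3] / [7];  Q = [1, 2, 3] / [4] / [5]
  Insert 4 (step 6): P = [1, 4, 9] / [3, 8] / [7];  Q = [1, 2, 3] / [4, 6] / [5]
  Insert 6 (step 7): P = [1, 4, 6] / [3, 8, 9] / [7];  Q = [1, 2, 3] / [4, 6, 7] / [5]
  Insert 5 (step 8): P = [1, 4, 5] / [3, 6, 9] / [7, 8];  Q = [1, 2, 3] / [4, 6, 7] / [5, 8]
  Insert 2 (step 9): P = [1, 2, 5] / [3, 4, 9] / [6, 8] / [7];  Q = [1, 2, 3] / [4, 6, 7] / [5, 8] / [9]
Final shape: (3, 3, 2, 1).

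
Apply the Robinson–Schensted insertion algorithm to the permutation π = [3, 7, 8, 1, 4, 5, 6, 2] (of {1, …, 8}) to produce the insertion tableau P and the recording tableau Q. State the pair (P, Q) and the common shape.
P = [1, 2, 5, 6] / [3, 4, 8] / [7];  Q = [1, 2, 3, 7] / [4, 5, 6] / [8];  common shape = (4, 3, 1)

Row-insert the values π_1, π_2, … into P one at a time, bumping the leftmost entry strictly greater than the inserted value down to the next row. The recording tableau Q records, in position (i, j), the step at which that cell was added to P.
  Insert 3 (step 1): P = [3];  Q = [1]
  Insert 7 (step 2): P = [3, 7];  Q = [1, 2]
  Insert 8 (step 3): P = [3, 7, 8];  Q = [1, 2, 3]
  Insert 1 (step 4): P = [1, 7, 8] / [3];  Q = [1, 2, 3] / [4]
  Insert 4 (step 5): P = [1, 4, 8] / [3, 7];  Q = [1, 2, 3] / [4, 5]
  Insert 5 (step 6): P = [1, 4, 5] / [3, 7, 8];  Q = [1, 2, 3] / [4, 5, 6]
  Insert 6 (step 7): P = [1, 4, 5, 6] / [3, 7, 8];  Q = [1, 2, 3, 7] / [4, 5, 6]
  Insert 2 (step 8): P = [1, 2, 5, 6] / [3, 4, 8] / [7];  Q = [1, 2, 3, 7] / [4, 5, 6] / [8]
Final shape: (4, 3, 1).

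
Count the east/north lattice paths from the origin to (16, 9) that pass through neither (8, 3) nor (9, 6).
Number of paths = 1026080

Inclusion–exclusion. Total paths: C(25, 16) = 2042975. Through P₁: C(11, 8)·C(14, 8) = 495495. Through P₂: C(15, 9)·C(10, 7) = 600600. Since P₁ is strictly southwest of P₂, a monotone path through both must visit P₁ then P₂; paths through both = C(11, 8)·C(4, 1)·C(10, 7) = 79200. Avoid both = 2042975 − 495495 − 600600 + 79200 = 1026080.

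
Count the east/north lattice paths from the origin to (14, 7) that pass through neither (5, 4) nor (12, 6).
Number of paths = 46476

Inclusion–exclusion. Total paths: C(21, 14) = 116280. Through P₁: C(9, 5)·C(12, 9) = 27720. Through P₂: C(18, 12)·C(3, 2) = 55692. Since P₁ is strictly southwest of P₂, a monotone path through both must visit P₁ then P₂; paths through both = C(9, 5)·C(9, 7)·C(3, 2) = 13608. Avoid both = 116280 − 27720 − 55692 + 13608 = 46476.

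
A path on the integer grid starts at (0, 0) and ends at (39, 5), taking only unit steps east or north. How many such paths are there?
Number of paths = 1086008

A monotone lattice path from (0, 0) to (39, 5) consists of 39 east steps and 5 north steps in some order, so it is determined by which 39 of the 44 steps are east. The count is C(44, 39) = 1086008.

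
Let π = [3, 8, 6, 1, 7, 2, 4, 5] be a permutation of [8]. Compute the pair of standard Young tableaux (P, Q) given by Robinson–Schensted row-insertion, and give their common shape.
P = [1, 2, 4, 5] / [3, 6, 7] / [8];  Q = [1, 2, 5, 8] / [3, 6, 7] / [4];  common shape = (4, 3, 1)

Row-insert the values π_1, π_2, … into P one at a time, bumping the leftmost entry strictly greater than the inserted value down to the next row. The recording tableau Q records, in position (i, j), the step at which that cell was added to P.
  Insert 3 (step 1): P = [3];  Q = [1]
  Insert 8 (step 2): P = [3, 8];  Q = [1, 2]
  Insert 6 (step 3): P = [3, 6] / [8];  Q = [1, 2] / [3]
  Insert 1 (step 4): P = [1, 6] / [3] / [8];  Q = [1, 2] / [3] / [4]
  Insert 7 (step 5): P = [1, 6, 7] / [3] / [8];  Q = [1, 2, 5] / [3] / [4]
  Insert 2 (step 6): P = [1, 2, 7] / [3, 6] / [8];  Q = [1, 2, 5] / [3, 6] / [4]
  Insert 4 (step 7): P = [1, 2, 4] / [3, 6, 7] / [8];  Q = [1, 2, 5] / [3, 6, 7] / [4]
  Insert 5 (step 8): P = [1, 2, 4, 5] / [3, 6, 7] / [8];  Q = [1, 2, 5, 8] / [3, 6, 7] / [4]
Final shape: (4, 3, 1).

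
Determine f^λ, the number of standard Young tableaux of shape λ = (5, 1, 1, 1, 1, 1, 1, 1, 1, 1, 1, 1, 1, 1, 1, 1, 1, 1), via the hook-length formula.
# SYT of shape (5, 1, 1, 1, 1, 1, 1, 1, 1, 1, 1, 1, 1, 1, 1, 1, 1, 1) = 5985

Hook-length formula: f^λ = n! / Π hook(c), product over all cells c of the Young diagram. For λ = (5, 1, 1, 1, 1, 1, 1, 1, 1, 1, 1, 1, 1, 1, 1, 1, 1, 1), n = 22 boxes. Hook lengths by row (left-to-right, top-to-bottom): [22, 4, 3, 2, 1]; [17]; [16]; [15]; [14]; [13]; [12]; [11]; [10]; [9]; [8]; [7]; [6]; [5]; [4]; [3]; [2]; [1]. Product of hooks = 187802962034688000. So f^λ = 22! / 187802962034688000 = 1124000727777607680000 / 187802962034688000 = 5985.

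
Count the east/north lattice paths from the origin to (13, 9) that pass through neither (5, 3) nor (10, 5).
Number of paths = 265307

Inclusion–exclusion. Total paths: C(22, 13) = 497420. Through P₁: C(8, 5)·C(14, 8) = 168168. Through P₂: C(15, 10)·C(7, 3) = 105105. Since P₁ is strictly southwest of P₂, a monotone path through both must visit P₁ then P₂; paths through both = C(8, 5)·C(7, 5)·C(7, 3) = 41160. Avoid both = 497420 − 168168 − 105105 + 41160 = 265307.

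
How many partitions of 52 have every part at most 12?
p(52, parts ≤ 12) = 126560

Use the recurrence p(n, m) = p(n, m−1) + p(n−m, m): either the largest part is < m (count p(n, m−1)) or the largest part is exactly m (remove one copy of m, count p(n−m, m)). With p(0, ·) = 1 this gives p(52, parts ≤ 12) = 126560. (By conjugating Young diagrams, this also counts partitions of 52 into at most 12 parts.)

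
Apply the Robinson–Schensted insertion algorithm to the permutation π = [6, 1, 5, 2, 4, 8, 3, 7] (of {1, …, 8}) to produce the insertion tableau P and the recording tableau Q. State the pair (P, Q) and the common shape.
P = [1, 2, 3, 7] / [4, 8] / [5] / [6];  Q = [1, 3, 5, 6] / [2, 8] / [4] / [7];  common shape = (4, 2, 1, 1)

Row-insert the values π_1, π_2, … into P one at a time, bumping the leftmost entry strictly greater than the inserted value down to the next row. The recording tableau Q records, in position (i, j), the step at which that cell was added to P.
  Insert 6 (step 1): P = [6];  Q = [1]
  Insert 1 (step 2): P = [1] / [6];  Q = [1] / [2]
  Insert 5 (step 3): P = [1, 5] / [6];  Q = [1, 3] / [2]
  Insert 2 (step 4): P = [1, 2] / [5] / [6];  Q = [1, 3] / [2] / [4]
  Insert 4 (step 5): P = [1, 2, 4] / [5] / [6];  Q = [1, 3, 5] / [2] / [4]
  Insert 8 (step 6): P = [1, 2, 4, 8] / [5] / [6];  Q = [1, 3, 5, 6] / [2] / [4]
  Insert 3 (step 7): P = [1, 2, 3, 8] / [4] / [5] / [6];  Q = [1, 3, 5, 6] / [2] / [4] / [7]
  Insert 7 (step 8): P = [1, 2, 3, 7] / [4, 8] / [5] / [6];  Q = [1, 3, 5, 6] / [2, 8] / [4] / [7]
Final shape: (4, 2, 1, 1).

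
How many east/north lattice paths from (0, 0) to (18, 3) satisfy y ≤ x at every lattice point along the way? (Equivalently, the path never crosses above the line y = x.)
Number of paths = 1120

By the reflection principle (André's argument), the number of monotone paths to (18, 3) with n ≤ m that never go above y = x is C(21, 18) − C(21, 19) = 1330 − 210 = 1120.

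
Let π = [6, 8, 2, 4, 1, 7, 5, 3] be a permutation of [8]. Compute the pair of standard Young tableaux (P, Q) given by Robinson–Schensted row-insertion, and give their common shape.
P = [1, 3, 5] / [2, 4] / [6, 7] / [8];  Q = [1, 2, 6] / [3, 4] / [5, 7] / [8];  common shape = (3, 2, 2, 1)

Row-insert the values π_1, π_2, … into P one at a time, bumping the leftmost entry strictly greater than the inserted value down to the next row. The recording tableau Q records, in position (i, j), the step at which that cell was added to P.
  Insert 6 (step 1): P = [6];  Q = [1]
  Insert 8 (step 2): P = [6, 8];  Q = [1, 2]
  Insert 2 (step 3): P = [2, 8] / [6];  Q = [1, 2] / [3]
  Insert 4 (step 4): P = [2, 4] / [6, 8];  Q = [1, 2] / [3, 4]
  Insert 1 (step 5): P = [1, 4] / [2, 8] / [6];  Q = [1, 2] / [3, 4] / [5]
  Insert 7 (step 6): P = [1, 4, 7] / [2, 8] / [6];  Q = [1, 2, 6] / [3, 4] / [5]
  Insert 5 (step 7): P = [1, 4, 5] / [2, 7] / [6, 8];  Q = [1, 2, 6] / [3, 4] / [5, 7]
  Insert 3 (step 8): P = [1, 3, 5] / [2, 4] / [6, 7] / [8];  Q = [1, 2, 6] / [3, 4] / [5, 7] / [8]
Final shape: (3, 2, 2, 1).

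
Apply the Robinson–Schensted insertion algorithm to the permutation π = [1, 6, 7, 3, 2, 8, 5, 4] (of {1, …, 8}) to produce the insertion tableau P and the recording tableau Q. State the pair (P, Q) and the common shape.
P = [1, 2, 4, 8] / [3, 5] / [6, 7];  Q = [1, 2, 3, 6] / [4, 7] / [5, 8];  common shape = (4, 2, 2)

Row-insert the values π_1, π_2, … into P one at a time, bumping the leftmost entry strictly greater than the inserted value down to the next row. The recording tableau Q records, in position (i, j), the step at which that cell was added to P.
  Insert 1 (step 1): P = [1];  Q = [1]
  Insert 6 (step 2): P = [1, 6];  Q = [1, 2]
  Insert 7 (step 3): P = [1, 6, 7];  Q = [1, 2, 3]
  Insert 3 (step 4): P = [1, 3, 7] / [6];  Q = [1, 2, 3] / [4]
  Insert 2 (step 5): P = [1, 2, 7] / [3] / [6];  Q = [1, 2, 3] / [4] / [5]
  Insert 8 (step 6): P = [1, 2, 7, 8] / [3] / [6];  Q = [1, 2, 3, 6] / [4] / [5]
  Insert 5 (step 7): P = [1, 2, 5, 8] / [3, 7] / [6];  Q = [1, 2, 3, 6] / [4, 7] / [5]
  Insert 4 (step 8): P = [1, 2, 4, 8] / [3, 5] / [6, 7];  Q = [1, 2, 3, 6] / [4, 7] / [5, 8]
Final shape: (4, 2, 2).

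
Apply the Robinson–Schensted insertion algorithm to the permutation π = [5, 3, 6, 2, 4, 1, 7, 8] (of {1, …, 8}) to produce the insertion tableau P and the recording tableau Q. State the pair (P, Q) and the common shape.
P = [1, 4, 7, 8] / [2, 6] / [3] / [5];  Q = [1, 3, 7, 8] / [2, 5] / [4] / [6];  common shape = (4, 2, 1, 1)

Row-insert the values π_1, π_2, … into P one at a time, bumping the leftmost entry strictly greater than the inserted value down to the next row. The recording tableau Q records, in position (i, j), the step at which that cell was added to P.
  Insert 5 (step 1): P = [5];  Q = [1]
  Insert 3 (step 2): P = [3] / [5];  Q = [1] / [2]
  Insert 6 (step 3): P = [3, 6] / [5];  Q = [1, 3] / [2]
  Insert 2 (step 4): P = [2, 6] / [3] / [5];  Q = [1, 3] / [2] / [4]
  Insert 4 (step 5): P = [2, 4] / [3, 6] / [5];  Q = [1, 3] / [2, 5] / [4]
  Insert 1 (step 6): P = [1, 4] / [2, 6] / [3] / [5];  Q = [1, 3] / [2, 5] / [4] / [6]
  Insert 7 (step 7): P = [1, 4, 7] / [2, 6] / [3] / [5];  Q = [1, 3, 7] / [2, 5] / [4] / [6]
  Insert 8 (step 8): P = [1, 4, 7, 8] / [2, 6] / [3] / [5];  Q = [1, 3, 7, 8] / [2, 5] / [4] / [6]
Final shape: (4, 2, 1, 1).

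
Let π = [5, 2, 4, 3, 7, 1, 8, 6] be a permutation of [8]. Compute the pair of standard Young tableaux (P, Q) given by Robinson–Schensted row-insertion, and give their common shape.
P = [1, 3, 6, 8] / [2, 7] / [4] / [5];  Q = [1, 3, 5, 7] / [2, 8] / [4] / [6];  common shape = (4, 2, 1, 1)

Row-insert the values π_1, π_2, … into P one at a time, bumping the leftmost entry strictly greater than the inserted value down to the next row. The recording tableau Q records, in position (i, j), the step at which that cell was added to P.
  Insert 5 (step 1): P = [5];  Q = [1]
  Insert 2 (step 2): P = [2] / [5];  Q = [1] / [2]
  Insert 4 (step 3): P = [2, 4] / [5];  Q = [1, 3] / [2]
  Insert 3 (step 4): P = [2, 3] / [4] / [5];  Q = [1, 3] / [2] / [4]
  Insert 7 (step 5): P = [2, 3, 7] / [4] / [5];  Q = [1, 3, 5] / [2] / [4]
  Insert 1 (step 6): P = [1, 3, 7] / [2] / [4] / [5];  Q = [1, 3, 5] / [2] / [4] / [6]
  Insert 8 (step 7): P = [1, 3, 7, 8] / [2] / [4] / [5];  Q = [1, 3, 5, 7] / [2] / [4] / [6]
  Insert 6 (step 8): P = [1, 3, 6, 8] / [2, 7] / [4] / [5];  Q = [1, 3, 5, 7] / [2, 8] / [4] / [6]
Final shape: (4, 2, 1, 1).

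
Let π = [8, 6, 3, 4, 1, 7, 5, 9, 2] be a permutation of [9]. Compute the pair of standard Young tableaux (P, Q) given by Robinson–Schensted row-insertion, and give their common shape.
P = [1, 2, 5, 9] / [3, 4] / [6, 7] / [8];  Q = [1, 4, 6, 8] / [2, 7] / [3, 9] / [5];  common shape = (4, 2, 2, 1)

Row-insert the values π_1, π_2, … into P one at a time, bumping the leftmost entry strictly greater than the inserted value down to the next row. The recording tableau Q records, in position (i, j), the step at which that cell was added to P.
  Insert 8 (step 1): P = [8];  Q = [1]
  Insert 6 (step 2): P = [6] / [8];  Q = [1] / [2]
  Insert 3 (step 3): P = [3] / [6] / [8];  Q = [1] / [2] / [3]
  Insert 4 (step 4): P = [3, 4] / [6] / [8];  Q = [1, 4] / [2] / [3]
  Insert 1 (step 5): P = [1, 4] / [3] / [6] / [8];  Q = [1, 4] / [2] / [3] / [5]
  Insert 7 (step 6): P = [1, 4, 7] / [3] / [6] / [8];  Q = [1, 4, 6] / [2] / [3] / [5]
  Insert 5 (step 7): P = [1, 4, 5] / [3, 7] / [6] / [8];  Q = [1, 4, 6] / [2, 7] / [3] / [5]
  Insert 9 (step 8): P = [1, 4, 5, 9] / [3, 7] / [6] / [8];  Q = [1, 4, 6, 8] / [2, 7] / [3] / [5]
  Insert 2 (step 9): P = [1, 2, 5, 9] / [3, 4] / [6, 7] / [8];  Q = [1, 4, 6, 8] / [2, 7] / [3, 9] / [5]
Final shape: (4, 2, 2, 1).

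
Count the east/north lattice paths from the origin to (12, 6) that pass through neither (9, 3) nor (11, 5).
Number of paths = 8068

Inclusion–exclusion. Total paths: C(18, 12) = 18564. Through P₁: C(12, 9)·C(6, 3) = 4400. Through P₂: C(16, 11)·C(2, 1) = 8736. Since P₁ is strictly southwest of P₂, a monotone path through both must visit P₁ then P₂; paths through both = C(12, 9)·C(4, 2)·C(2, 1) = 2640. Avoid both = 18564 − 4400 − 8736 + 2640 = 8068.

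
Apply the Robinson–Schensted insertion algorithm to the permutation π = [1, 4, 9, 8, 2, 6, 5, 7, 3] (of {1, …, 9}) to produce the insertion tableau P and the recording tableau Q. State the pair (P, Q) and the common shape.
P = [1, 2, 3, 7] / [4, 5] / [6] / [8] / [9];  Q = [1, 2, 3, 8] / [4, 6] / [5] / [7] / [9];  common shape = (4, 2, 1, 1, 1)

Row-insert the values π_1, π_2, … into P one at a time, bumping the leftmost entry strictly greater than the inserted value down to the next row. The recording tableau Q records, in position (i, j), the step at which that cell was added to P.
  Insert 1 (step 1): P = [1];  Q = [1]
  Insert 4 (step 2): P = [1, 4];  Q = [1, 2]
  Insert 9 (step 3): P = [1, 4, 9];  Q = [1, 2, 3]
  Insert 8 (step 4): P = [1, 4, 8] / [9];  Q = [1, 2, 3] / [4]
  Insert 2 (step 5): P = [1, 2, 8] / [4] / [9];  Q = [1, 2, 3] / [4] / [5]
  Insert 6 (step 6): P = [1, 2, 6] / [4, 8] / [9];  Q = [1, 2, 3] / [4, 6] / [5]
  Insert 5 (step 7): P = [1, 2, 5] / [4, 6] / [8] / [9];  Q = [1, 2, 3] / [4, 6] / [5] / [7]
  Insert 7 (step 8): P = [1, 2, 5, 7] / [4, 6] / [8] / [9];  Q = [1, 2, 3, 8] / [4, 6] / [5] / [7]
  Insert 3 (step 9): P = [1, 2, 3, 7] / [4, 5] / [6] / [8] / [9];  Q = [1, 2, 3, 8] / [4, 6] / [5] / [7] / [9]
Final shape: (4, 2, 1, 1, 1).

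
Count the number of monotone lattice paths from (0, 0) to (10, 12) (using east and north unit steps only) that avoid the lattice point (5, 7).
Number of paths = 447062

Total paths from (0, 0) to (10, 12): C(22, 10) = 646646. Paths through (5, 7): (paths (0, 0) → (5, 7)) × (paths (5, 7) → (10, 12)) = C(12, 5) · C(10, 5) = 792 · 252 = 199584. Avoidance count = 646646 − 199584 = 447062.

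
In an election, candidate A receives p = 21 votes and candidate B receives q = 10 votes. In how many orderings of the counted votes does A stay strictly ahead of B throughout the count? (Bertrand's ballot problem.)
Strict-lead orderings = 15737865

Total orderings of the 31 votes with 21 for A: C(31, 21) = 44352165. By the Bertrand ballot formula (Cycle Lemma / reflection principle), the number of orderings in which A is strictly ahead of B throughout is (p − q)/(p + q) · C(p + q, p) = (21 − 10)/(21 + 10) · 44352165 = 15737865.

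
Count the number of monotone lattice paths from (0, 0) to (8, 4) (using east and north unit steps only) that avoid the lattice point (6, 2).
Number of paths = 327

Total paths from (0, 0) to (8, 4): C(12, 8) = 495. Paths through (6, 2): (paths (0, 0) → (6, 2)) × (paths (6, 2) → (8, 4)) = C(8, 6) · C(4, 2) = 28 · 6 = 168. Avoidance count = 495 − 168 = 327.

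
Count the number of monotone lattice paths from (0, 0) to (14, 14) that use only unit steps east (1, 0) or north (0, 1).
Number of paths = 40116600

A monotone lattice path from (0, 0) to (14, 14) consists of 14 east steps and 14 north steps in some order, so it is determined by which 14 of the 28 steps are east. The count is C(28, 14) = 40116600.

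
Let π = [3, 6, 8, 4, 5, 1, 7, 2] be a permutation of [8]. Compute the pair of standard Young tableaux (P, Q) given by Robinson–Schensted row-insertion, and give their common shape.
P = [1, 2, 5, 7] / [3, 4] / [6, 8];  Q = [1, 2, 3, 7] / [4, 5] / [6, 8];  common shape = (4, 2, 2)

Row-insert the values π_1, π_2, … into P one at a time, bumping the leftmost entry strictly greater than the inserted value down to the next row. The recording tableau Q records, in position (i, j), the step at which that cell was added to P.
  Insert 3 (step 1): P = [3];  Q = [1]
  Insert 6 (step 2): P = [3, 6];  Q = [1, 2]
  Insert 8 (step 3): P = [3, 6, 8];  Q = [1, 2, 3]
  Insert 4 (step 4): P = [3, 4, 8] / [6];  Q = [1, 2, 3] / [4]
  Insert 5 (step 5): P = [3, 4, 5] / [6, 8];  Q = [1, 2, 3] / [4, 5]
  Insert 1 (step 6): P = [1, 4, 5] / [3, 8] / [6];  Q = [1, 2, 3] / [4, 5] / [6]
  Insert 7 (step 7): P = [1, 4, 5, 7] / [3, 8] / [6];  Q = [1, 2, 3, 7] / [4, 5] / [6]
  Insert 2 (step 8): P = [1, 2, 5, 7] / [3, 4] / [6, 8];  Q = [1, 2, 3, 7] / [4, 5] / [6, 8]
Final shape: (4, 2, 2).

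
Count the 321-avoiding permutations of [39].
C_39 = 680425371729975800390

These 321-avoiding permutations are counted by the Catalan number C_n = (1/(n + 1)) · C(2n, n). For n = 39: C_39 = (1/40) · C(78, 39) = 27217014869199032015600/40 = 680425371729975800390.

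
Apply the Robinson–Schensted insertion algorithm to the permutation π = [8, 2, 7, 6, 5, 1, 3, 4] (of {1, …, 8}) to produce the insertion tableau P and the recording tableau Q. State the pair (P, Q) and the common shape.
P = [1, 3, 4] / [2, 5] / [6] / [7] / [8];  Q = [1, 3, 8] / [2, 7] / [4] / [5] / [6];  common shape = (3, 2, 1, 1, 1)

Row-insert the values π_1, π_2, … into P one at a time, bumping the leftmost entry strictly greater than the inserted value down to the next row. The recording tableau Q records, in position (i, j), the step at which that cell was added to P.
  Insert 8 (step 1): P = [8];  Q = [1]
  Insert 2 (step 2): P = [2] / [8];  Q = [1] / [2]
  Insert 7 (step 3): P = [2, 7] / [8];  Q = [1, 3] / [2]
  Insert 6 (step 4): P = [2, 6] / [7] / [8];  Q = [1, 3] / [2] / [4]
  Insert 5 (step 5): P = [2, 5] / [6] / [7] / [8];  Q = [1, 3] / [2] / [4] / [5]
  Insert 1 (step 6): P = [1, 5] / [2] / [6] / [7] / [8];  Q = [1, 3] / [2] / [4] / [5] / [6]
  Insert 3 (step 7): P = [1, 3] / [2, 5] / [6] / [7] / [8];  Q = [1, 3] / [2, 7] / [4] / [5] / [6]
  Insert 4 (step 8): P = [1, 3, 4] / [2, 5] / [6] / [7] / [8];  Q = [1, 3, 8] / [2, 7] / [4] / [5] / [6]
Final shape: (3, 2, 1, 1, 1).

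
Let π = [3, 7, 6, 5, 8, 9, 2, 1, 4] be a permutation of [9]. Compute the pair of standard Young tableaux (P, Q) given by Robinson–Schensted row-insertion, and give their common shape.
P = [1, 4, 8, 9] / [2, 5] / [3] / [6] / [7];  Q = [1, 2, 5, 6] / [3, 9] / [4] / [7] / [8];  common shape = (4, 2, 1, 1, 1)

Row-insert the values π_1, π_2, … into P one at a time, bumping the leftmost entry strictly greater than the inserted value down to the next row. The recording tableau Q records, in position (i, j), the step at which that cell was added to P.
  Insert 3 (step 1): P = [3];  Q = [1]
  Insert 7 (step 2): P = [3, 7];  Q = [1, 2]
  Insert 6 (step 3): P = [3, 6] / [7];  Q = [1, 2] / [3]
  Insert 5 (step 4): P = [3, 5] / [6] / [7];  Q = [1, 2] / [3] / [4]
  Insert 8 (step 5): P = [3, 5, 8] / [6] / [7];  Q = [1, 2, 5] / [3] / [4]
  Insert 9 (step 6): P = [3, 5, 8, 9] / [6] / [7];  Q = [1, 2, 5, 6] / [3] / [4]
  Insert 2 (step 7): P = [2, 5, 8, 9] / [3] / [6] / [7];  Q = [1, 2, 5, 6] / [3] / [4] / [7]
  Insert 1 (step 8): P = [1, 5, 8, 9] / [2] / [3] / [6] / [7];  Q = [1, 2, 5, 6] / [3] / [4] / [7] / [8]
  Insert 4 (step 9): P = [1, 4, 8, 9] / [2, 5] / [3] / [6] / [7];  Q = [1, 2, 5, 6] / [3, 9] / [4] / [7] / [8]
Final shape: (4, 2, 1, 1, 1).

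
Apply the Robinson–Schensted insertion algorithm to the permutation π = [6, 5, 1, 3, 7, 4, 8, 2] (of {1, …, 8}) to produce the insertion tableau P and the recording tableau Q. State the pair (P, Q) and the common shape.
P = [1, 2, 4, 8] / [3, 7] / [5] / [6];  Q = [1, 4, 5, 7] / [2, 6] / [3] / [8];  common shape = (4, 2, 1, 1)

Row-insert the values π_1, π_2, … into P one at a time, bumping the leftmost entry strictly greater than the inserted value down to the next row. The recording tableau Q records, in position (i, j), the step at which that cell was added to P.
  Insert 6 (step 1): P = [6];  Q = [1]
  Insert 5 (step 2): P = [5] / [6];  Q = [1] / [2]
  Insert 1 (step 3): P = [1] / [5] / [6];  Q = [1] / [2] / [3]
  Insert 3 (step 4): P = [1, 3] / [5] / [6];  Q = [1, 4] / [2] / [3]
  Insert 7 (step 5): P = [1, 3, 7] / [5] / [6];  Q = [1, 4, 5] / [2] / [3]
  Insert 4 (step 6): P = [1, 3, 4] / [5, 7] / [6];  Q = [1, 4, 5] / [2, 6] / [3]
  Insert 8 (step 7): P = [1, 3, 4, 8] / [5, 7] / [6];  Q = [1, 4, 5, 7] / [2, 6] / [3]
  Insert 2 (step 8): P = [1, 2, 4, 8] / [3, 7] / [5] / [6];  Q = [1, 4, 5, 7] / [2, 6] / [3] / [8]
Final shape: (4, 2, 1, 1).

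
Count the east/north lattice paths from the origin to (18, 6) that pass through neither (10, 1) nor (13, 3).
Number of paths = 95239

Inclusion–exclusion. Total paths: C(24, 18) = 134596. Through P₁: C(11, 10)·C(13, 8) = 14157. Through P₂: C(16, 13)·C(8, 5) = 31360. Since P₁ is strictly southwest of P₂, a monotone path through both must visit P₁ then P₂; paths through both = C(11, 10)·C(5, 3)·C(8, 5) = 6160. Avoid both = 134596 − 14157 − 31360 + 6160 = 95239.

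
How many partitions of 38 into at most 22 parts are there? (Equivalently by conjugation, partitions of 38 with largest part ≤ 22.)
p(38, parts ≤ 22) = 25331

Use the recurrence p(n, m) = p(n, m−1) + p(n−m, m): either the largest part is < m (count p(n, m−1)) or the largest part is exactly m (remove one copy of m, count p(n−m, m)). With p(0, ·) = 1 this gives p(38, parts ≤ 22) = 25331. (By conjugating Young diagrams, this also counts partitions of 38 into at most 22 parts.)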